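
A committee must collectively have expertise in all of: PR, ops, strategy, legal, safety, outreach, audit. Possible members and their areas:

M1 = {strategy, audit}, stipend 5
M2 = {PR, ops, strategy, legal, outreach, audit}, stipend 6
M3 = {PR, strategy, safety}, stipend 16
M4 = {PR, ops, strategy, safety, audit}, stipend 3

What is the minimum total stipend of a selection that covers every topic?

9

M2, M4 cover every topic at stipend 6 + 3 = 9.
Any cover uses at least 2 members; among all covering selections none totals below 9.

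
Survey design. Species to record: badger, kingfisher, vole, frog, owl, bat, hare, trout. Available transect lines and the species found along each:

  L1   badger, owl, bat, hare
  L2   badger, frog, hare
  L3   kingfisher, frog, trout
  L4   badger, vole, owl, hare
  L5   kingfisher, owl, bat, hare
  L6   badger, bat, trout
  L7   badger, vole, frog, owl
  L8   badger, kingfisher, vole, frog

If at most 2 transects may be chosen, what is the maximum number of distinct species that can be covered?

7

Choosing L1, L3 covers {badger, kingfisher, frog, owl, bat, hare, trout} — 7 species.
No choice of 2 transects does better; here vole is left uncovered.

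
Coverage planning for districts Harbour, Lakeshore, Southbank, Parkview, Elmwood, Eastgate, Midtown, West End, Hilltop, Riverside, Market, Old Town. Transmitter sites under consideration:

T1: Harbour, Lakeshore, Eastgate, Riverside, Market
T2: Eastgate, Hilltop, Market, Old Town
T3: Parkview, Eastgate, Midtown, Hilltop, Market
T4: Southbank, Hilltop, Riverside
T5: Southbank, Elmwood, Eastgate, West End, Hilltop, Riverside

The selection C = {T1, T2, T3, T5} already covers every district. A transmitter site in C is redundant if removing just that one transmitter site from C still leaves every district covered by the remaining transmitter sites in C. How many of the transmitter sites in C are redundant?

Drop T1: Harbour, Lakeshore uncovered — not redundant.
Drop T2: Old Town uncovered — not redundant.
Drop T3: Parkview, Midtown uncovered — not redundant.
Drop T5: Southbank, Elmwood, West End uncovered — not redundant.
None of the transmitter sites in C is redundant.

0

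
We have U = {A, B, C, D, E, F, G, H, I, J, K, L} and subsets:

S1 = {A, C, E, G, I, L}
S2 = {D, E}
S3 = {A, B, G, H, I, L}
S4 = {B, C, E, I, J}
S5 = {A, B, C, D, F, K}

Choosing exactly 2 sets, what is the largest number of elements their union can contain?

Choosing S1, S5 covers {A, B, C, D, E, F, G, I, K, L} — 10 elements.
No choice of 2 sets does better; here H, J are left uncovered.

10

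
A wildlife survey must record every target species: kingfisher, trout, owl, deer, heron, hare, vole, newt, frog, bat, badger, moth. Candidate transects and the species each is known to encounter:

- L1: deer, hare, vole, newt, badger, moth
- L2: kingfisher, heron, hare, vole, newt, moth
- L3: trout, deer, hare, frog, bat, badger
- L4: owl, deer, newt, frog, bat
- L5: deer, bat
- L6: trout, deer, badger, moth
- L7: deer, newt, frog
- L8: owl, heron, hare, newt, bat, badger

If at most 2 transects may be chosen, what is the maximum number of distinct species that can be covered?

Choosing L2, L3 covers {kingfisher, trout, deer, heron, hare, vole, newt, frog, bat, badger, moth} — 11 species.
No choice of 2 transects does better; here owl is left uncovered.

11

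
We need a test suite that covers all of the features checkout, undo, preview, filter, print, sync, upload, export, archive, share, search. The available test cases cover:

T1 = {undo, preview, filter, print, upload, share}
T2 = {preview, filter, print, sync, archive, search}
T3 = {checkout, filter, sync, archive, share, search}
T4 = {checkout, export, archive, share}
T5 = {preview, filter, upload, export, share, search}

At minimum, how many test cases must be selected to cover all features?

T1, T2, T4 together cover {checkout, undo, preview, filter, print, sync, upload, export, archive, share, search} — every feature.
No 2 of the 5 test cases cover everything (all 10 pairs fall short), so 3 is minimum.

3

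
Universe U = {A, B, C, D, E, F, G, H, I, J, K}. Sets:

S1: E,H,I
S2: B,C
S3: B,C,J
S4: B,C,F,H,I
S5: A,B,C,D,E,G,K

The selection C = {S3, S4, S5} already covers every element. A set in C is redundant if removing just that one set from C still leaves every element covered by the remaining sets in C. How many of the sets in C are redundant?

Drop S3: J uncovered — not redundant.
Drop S4: F, H, I uncovered — not redundant.
Drop S5: A, D, E, G, … uncovered — not redundant.
None of the sets in C is redundant.

0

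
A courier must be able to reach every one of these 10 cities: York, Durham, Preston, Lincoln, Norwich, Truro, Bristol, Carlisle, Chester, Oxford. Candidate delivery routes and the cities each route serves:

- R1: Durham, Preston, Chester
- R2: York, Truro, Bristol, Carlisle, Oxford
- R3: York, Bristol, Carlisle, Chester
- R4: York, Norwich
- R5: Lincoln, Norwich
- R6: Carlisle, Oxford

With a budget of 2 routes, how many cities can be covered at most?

8

Choosing R1, R2 covers {York, Durham, Preston, Truro, Bristol, Carlisle, Chester, Oxford} — 8 cities.
No choice of 2 routes does better; here Lincoln, Norwich are left uncovered.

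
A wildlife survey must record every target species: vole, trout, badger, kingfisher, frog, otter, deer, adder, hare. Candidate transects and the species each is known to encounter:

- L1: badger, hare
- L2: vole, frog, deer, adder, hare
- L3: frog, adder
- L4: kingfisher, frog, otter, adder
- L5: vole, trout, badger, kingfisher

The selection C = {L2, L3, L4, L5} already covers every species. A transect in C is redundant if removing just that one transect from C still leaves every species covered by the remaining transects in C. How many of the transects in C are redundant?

1

Drop L2: deer, hare uncovered — not redundant.
Drop L3: the rest still cover every species — redundant.
Drop L4: otter uncovered — not redundant.
Drop L5: trout, badger uncovered — not redundant.
1 redundant: L3.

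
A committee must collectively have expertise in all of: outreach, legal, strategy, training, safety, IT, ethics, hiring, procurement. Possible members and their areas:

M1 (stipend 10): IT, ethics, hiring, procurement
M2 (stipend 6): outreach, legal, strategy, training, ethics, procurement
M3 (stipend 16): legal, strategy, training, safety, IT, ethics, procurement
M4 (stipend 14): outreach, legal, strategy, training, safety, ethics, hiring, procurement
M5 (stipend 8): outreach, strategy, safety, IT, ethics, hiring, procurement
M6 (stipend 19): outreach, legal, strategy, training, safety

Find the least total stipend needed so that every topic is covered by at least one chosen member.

14

M2, M5 cover every topic at stipend 6 + 8 = 14.
Any cover uses at least 2 members; among all covering selections none totals below 14.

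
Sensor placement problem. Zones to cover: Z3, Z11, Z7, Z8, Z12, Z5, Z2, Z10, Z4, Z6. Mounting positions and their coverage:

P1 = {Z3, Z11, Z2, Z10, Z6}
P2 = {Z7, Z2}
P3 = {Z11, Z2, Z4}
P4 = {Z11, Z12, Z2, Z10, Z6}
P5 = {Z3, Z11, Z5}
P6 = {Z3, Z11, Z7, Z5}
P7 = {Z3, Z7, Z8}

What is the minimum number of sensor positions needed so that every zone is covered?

4

P3, P4, P5, P7 together cover {Z3, Z11, Z7, Z8, Z12, Z5, Z2, Z10, Z4, Z6} — every zone.
No 3 of the 7 sensor positions cover everything (all 35 triples fall short), so 4 is minimum.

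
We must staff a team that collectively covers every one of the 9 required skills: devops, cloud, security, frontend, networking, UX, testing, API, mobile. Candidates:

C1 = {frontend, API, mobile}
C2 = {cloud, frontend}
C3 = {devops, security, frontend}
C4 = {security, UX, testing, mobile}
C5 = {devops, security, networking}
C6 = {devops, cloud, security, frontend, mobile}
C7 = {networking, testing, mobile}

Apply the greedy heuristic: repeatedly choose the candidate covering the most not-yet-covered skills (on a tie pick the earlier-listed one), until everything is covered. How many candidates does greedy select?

Pick 1: C6 covers 5 new skills (devops, cloud, security, frontend, mobile).
Pick 2: C4 covers 2 new skills (UX, testing).
Pick 3: C1 covers 1 new skills (API).
Pick 4: C5 covers 1 new skills (networking).
Greedy uses 4 candidates.

4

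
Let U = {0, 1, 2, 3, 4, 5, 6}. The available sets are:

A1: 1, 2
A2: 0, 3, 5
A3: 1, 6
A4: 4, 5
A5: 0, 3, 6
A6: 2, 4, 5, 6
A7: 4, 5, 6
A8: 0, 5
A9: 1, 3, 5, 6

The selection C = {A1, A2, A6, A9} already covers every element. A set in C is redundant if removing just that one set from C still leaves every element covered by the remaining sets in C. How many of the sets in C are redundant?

2

Drop A1: the rest still cover every element — redundant.
Drop A2: 0 uncovered — not redundant.
Drop A6: 4 uncovered — not redundant.
Drop A9: the rest still cover every element — redundant.
2 redundant: A1, A9.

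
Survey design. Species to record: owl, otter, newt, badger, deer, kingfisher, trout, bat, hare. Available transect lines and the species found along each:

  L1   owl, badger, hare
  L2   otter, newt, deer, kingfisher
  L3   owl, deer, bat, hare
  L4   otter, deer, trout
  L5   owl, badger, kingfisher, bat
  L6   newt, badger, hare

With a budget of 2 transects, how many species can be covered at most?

Choosing L1, L2 covers {owl, otter, newt, badger, deer, kingfisher, hare} — 7 species.
No choice of 2 transects does better; here trout, bat are left uncovered.

7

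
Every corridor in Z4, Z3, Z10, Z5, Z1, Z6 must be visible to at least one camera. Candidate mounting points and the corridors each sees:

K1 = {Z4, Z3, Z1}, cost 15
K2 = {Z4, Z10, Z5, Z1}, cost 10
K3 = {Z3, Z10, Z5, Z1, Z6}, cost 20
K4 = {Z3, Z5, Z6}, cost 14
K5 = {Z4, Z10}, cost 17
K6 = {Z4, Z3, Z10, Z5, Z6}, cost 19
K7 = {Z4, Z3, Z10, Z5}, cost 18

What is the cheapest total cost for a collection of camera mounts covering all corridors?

K2, K4 cover every corridor at cost 10 + 14 = 24.
Any cover uses at least 2 camera mounts; among all covering selections none totals below 24.

24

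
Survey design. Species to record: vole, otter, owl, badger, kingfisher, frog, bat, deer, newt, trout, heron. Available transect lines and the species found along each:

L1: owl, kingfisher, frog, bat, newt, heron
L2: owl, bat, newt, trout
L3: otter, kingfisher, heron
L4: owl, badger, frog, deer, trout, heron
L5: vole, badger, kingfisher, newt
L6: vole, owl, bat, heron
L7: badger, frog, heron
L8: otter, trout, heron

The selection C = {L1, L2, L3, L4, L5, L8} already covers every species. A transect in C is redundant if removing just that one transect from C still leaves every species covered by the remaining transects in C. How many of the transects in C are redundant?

Drop L1: the rest still cover every species — redundant.
Drop L2: the rest still cover every species — redundant.
Drop L3: the rest still cover every species — redundant.
Drop L4: deer uncovered — not redundant.
Drop L5: vole uncovered — not redundant.
Drop L8: the rest still cover every species — redundant.
4 redundant: L1, L2, L3, L8.

4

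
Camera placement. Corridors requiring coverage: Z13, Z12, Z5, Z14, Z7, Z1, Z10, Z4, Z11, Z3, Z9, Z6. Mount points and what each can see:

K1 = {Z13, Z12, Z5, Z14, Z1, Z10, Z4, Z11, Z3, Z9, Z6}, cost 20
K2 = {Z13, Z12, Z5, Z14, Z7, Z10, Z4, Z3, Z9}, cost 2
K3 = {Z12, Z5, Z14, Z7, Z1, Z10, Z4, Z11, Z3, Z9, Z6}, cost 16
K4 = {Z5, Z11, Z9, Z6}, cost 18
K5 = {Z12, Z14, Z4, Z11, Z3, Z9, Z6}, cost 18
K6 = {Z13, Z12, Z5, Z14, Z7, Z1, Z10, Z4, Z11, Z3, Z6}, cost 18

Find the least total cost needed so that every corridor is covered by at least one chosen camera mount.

18

K2, K3 cover every corridor at cost 2 + 16 = 18.
Any cover uses at least 2 camera mounts; among all covering selections none totals below 18.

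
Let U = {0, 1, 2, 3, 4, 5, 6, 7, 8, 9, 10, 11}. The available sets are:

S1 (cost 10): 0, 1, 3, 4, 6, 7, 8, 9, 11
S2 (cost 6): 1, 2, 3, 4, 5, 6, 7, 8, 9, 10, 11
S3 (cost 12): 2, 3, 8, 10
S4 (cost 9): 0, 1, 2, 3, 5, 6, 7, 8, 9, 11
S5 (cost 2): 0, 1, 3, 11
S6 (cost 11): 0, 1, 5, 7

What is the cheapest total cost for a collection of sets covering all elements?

8

S2, S5 cover every element at cost 6 + 2 = 8.
Any cover uses at least 2 sets; among all covering selections none totals below 8.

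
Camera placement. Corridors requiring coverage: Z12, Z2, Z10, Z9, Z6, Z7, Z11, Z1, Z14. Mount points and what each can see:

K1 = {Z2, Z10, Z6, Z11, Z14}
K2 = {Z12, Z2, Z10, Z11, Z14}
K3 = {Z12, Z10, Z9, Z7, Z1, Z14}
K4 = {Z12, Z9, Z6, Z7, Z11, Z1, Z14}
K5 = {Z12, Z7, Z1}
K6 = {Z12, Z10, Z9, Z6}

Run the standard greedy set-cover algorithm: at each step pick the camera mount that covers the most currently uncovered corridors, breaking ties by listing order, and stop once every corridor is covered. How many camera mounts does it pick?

2

Pick 1: K4 covers 7 new corridors (Z12, Z9, Z6, Z7, Z11, Z1, Z14).
Pick 2: K1 covers 2 new corridors (Z2, Z10).
Greedy uses 2 camera mounts.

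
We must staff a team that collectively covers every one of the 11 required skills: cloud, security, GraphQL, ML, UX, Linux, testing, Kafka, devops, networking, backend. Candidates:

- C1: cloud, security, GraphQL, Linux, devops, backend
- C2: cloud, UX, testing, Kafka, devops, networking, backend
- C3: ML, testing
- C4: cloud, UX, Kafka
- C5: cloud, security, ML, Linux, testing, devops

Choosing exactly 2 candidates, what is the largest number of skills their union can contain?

10

Choosing C1, C2 covers {cloud, security, GraphQL, UX, Linux, testing, Kafka, devops, networking, backend} — 10 skills.
No choice of 2 candidates does better; here ML is left uncovered.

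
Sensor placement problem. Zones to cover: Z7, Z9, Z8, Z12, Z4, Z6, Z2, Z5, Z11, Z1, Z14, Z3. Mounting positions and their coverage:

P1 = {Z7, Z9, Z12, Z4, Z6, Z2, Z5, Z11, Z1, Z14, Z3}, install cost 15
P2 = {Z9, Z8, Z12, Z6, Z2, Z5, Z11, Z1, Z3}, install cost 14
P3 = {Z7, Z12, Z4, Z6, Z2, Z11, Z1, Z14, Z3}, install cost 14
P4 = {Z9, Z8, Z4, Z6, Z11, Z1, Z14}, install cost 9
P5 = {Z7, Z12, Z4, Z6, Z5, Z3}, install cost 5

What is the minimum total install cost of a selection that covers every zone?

P1, P4 cover every zone at install cost 15 + 9 = 24.
Any cover uses at least 2 sensor positions; among all covering selections none totals below 24.
Greedy by coverage-per-install cost would pick P5, P4, P2 for 28 — worse than the optimum 24.

24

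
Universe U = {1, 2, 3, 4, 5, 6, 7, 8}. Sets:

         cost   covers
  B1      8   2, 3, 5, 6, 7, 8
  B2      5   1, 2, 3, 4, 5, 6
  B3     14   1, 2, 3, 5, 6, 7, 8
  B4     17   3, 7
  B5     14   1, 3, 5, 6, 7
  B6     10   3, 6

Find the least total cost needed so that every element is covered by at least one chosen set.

B1, B2 cover every element at cost 8 + 5 = 13.
Any cover uses at least 2 sets; among all covering selections none totals below 13.

13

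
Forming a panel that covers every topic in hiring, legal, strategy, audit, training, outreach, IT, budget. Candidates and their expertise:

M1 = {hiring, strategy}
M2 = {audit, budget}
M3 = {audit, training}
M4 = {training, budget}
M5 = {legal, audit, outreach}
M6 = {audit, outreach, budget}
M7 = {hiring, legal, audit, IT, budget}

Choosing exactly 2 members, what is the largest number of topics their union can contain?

Choosing M1, M7 covers {hiring, legal, strategy, audit, IT, budget} — 6 topics.
No choice of 2 members does better; here training, outreach are left uncovered.

6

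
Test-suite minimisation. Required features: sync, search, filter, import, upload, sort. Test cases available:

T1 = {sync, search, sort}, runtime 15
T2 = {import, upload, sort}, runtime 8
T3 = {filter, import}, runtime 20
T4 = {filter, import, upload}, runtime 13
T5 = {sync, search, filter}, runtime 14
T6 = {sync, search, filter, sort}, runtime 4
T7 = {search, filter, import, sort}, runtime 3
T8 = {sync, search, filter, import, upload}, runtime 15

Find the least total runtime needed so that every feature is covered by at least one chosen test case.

T2, T6 cover every feature at runtime 8 + 4 = 12.
Any cover uses at least 2 test cases; among all covering selections none totals below 12.
Greedy by coverage-per-runtime would pick T7, T6, T2 for 15 — worse than the optimum 12.

12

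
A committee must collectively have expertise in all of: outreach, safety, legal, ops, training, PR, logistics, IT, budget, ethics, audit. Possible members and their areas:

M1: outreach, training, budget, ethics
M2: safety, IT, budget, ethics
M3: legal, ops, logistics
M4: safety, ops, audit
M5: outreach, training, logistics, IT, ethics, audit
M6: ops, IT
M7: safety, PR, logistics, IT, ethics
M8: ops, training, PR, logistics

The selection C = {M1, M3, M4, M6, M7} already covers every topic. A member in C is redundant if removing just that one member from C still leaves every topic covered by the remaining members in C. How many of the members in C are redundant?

Drop M1: outreach, training, budget uncovered — not redundant.
Drop M3: legal uncovered — not redundant.
Drop M4: audit uncovered — not redundant.
Drop M6: the rest still cover every topic — redundant.
Drop M7: PR uncovered — not redundant.
1 redundant: M6.

1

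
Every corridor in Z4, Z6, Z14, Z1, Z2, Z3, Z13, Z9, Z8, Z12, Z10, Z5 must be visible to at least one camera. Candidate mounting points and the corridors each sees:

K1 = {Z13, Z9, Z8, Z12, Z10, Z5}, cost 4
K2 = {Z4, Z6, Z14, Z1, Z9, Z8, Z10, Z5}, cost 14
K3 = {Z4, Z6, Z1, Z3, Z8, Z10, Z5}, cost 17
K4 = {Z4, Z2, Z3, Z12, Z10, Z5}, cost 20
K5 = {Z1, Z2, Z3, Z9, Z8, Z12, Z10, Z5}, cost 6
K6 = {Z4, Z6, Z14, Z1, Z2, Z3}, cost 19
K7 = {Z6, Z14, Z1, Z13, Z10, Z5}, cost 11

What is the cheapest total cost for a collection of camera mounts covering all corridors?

K1, K6 cover every corridor at cost 4 + 19 = 23.
Any cover uses at least 2 camera mounts; among all covering selections none totals below 23.
Greedy by coverage-per-cost would pick K1, K5, K2 for 24 — worse than the optimum 23.

23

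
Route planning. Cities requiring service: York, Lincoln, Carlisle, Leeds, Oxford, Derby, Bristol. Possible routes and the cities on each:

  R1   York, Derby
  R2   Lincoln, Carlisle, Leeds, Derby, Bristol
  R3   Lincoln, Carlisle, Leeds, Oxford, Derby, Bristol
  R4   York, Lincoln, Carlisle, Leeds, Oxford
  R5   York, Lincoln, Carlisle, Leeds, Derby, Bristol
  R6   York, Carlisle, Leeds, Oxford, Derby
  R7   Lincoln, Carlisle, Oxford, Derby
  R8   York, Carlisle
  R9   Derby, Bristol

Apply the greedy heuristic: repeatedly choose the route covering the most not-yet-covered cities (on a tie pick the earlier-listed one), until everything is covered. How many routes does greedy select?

2

Pick 1: R3 covers 6 new cities (Lincoln, Carlisle, Leeds, Oxford, Derby, Bristol).
Pick 2: R1 covers 1 new cities (York).
Greedy uses 2 routes.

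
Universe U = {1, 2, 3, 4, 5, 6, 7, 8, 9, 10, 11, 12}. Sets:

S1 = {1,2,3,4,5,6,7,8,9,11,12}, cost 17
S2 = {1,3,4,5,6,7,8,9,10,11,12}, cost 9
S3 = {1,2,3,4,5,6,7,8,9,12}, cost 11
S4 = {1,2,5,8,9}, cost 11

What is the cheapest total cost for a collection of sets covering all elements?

20

S2, S3 cover every element at cost 9 + 11 = 20.
Any cover uses at least 2 sets; among all covering selections none totals below 20.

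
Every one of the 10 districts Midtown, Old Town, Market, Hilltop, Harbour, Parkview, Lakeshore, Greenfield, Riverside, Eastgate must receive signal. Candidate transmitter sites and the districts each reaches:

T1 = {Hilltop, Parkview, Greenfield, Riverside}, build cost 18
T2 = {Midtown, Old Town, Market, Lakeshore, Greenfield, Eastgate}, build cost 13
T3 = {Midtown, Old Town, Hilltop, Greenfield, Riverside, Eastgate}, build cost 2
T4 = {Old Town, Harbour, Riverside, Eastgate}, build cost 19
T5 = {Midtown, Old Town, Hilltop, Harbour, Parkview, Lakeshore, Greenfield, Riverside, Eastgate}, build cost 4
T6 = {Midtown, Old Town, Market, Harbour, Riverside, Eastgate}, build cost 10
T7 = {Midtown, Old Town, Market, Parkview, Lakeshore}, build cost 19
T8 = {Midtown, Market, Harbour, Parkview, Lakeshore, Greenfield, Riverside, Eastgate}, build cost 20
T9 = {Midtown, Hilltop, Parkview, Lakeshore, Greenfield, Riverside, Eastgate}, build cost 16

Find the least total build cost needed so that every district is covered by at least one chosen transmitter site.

T5, T6 cover every district at build cost 4 + 10 = 14.
Any cover uses at least 2 transmitter sites; among all covering selections none totals below 14.

14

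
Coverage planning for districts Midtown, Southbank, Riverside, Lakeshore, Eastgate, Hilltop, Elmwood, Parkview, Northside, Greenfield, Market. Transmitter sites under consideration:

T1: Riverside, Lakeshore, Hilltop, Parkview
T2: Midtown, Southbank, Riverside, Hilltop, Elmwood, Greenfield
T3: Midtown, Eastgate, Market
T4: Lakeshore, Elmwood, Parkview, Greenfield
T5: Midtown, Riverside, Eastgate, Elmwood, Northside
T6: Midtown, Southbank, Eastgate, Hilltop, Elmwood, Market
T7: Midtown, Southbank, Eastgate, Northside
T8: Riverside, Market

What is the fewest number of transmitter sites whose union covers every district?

3

T4, T5, T6 together cover {Midtown, Southbank, Riverside, Lakeshore, Eastgate, Hilltop, Elmwood, Parkview, Northside, Greenfield, Market} — every district.
No 2 of the 8 transmitter sites cover everything (all 28 pairs fall short), so 3 is minimum.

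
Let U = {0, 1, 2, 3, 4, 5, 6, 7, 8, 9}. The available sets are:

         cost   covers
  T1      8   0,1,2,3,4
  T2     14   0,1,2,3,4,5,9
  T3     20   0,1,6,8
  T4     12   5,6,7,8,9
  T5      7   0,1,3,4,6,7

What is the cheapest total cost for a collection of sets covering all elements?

20

T1, T4 cover every element at cost 8 + 12 = 20.
Any cover uses at least 2 sets; among all covering selections none totals below 20.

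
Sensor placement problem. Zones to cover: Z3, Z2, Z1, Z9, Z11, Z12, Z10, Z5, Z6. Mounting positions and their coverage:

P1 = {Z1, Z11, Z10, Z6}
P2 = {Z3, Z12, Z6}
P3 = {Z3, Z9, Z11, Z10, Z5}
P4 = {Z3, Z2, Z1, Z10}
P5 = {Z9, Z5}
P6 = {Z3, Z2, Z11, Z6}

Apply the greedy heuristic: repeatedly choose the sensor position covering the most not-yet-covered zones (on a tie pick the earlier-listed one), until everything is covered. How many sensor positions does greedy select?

4

Pick 1: P3 covers 5 new zones (Z3, Z9, Z11, Z10, Z5).
Pick 2: P1 covers 2 new zones (Z1, Z6).
Pick 3: P2 covers 1 new zones (Z12).
Pick 4: P4 covers 1 new zones (Z2).
Greedy uses 4 sensor positions. (The true minimum is 3.)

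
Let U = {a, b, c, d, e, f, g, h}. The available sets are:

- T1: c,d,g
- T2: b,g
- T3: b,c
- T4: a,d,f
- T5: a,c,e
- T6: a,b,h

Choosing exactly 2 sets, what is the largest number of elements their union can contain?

6

Choosing T1, T6 covers {a, b, c, d, g, h} — 6 elements.
No choice of 2 sets does better; here e, f are left uncovered.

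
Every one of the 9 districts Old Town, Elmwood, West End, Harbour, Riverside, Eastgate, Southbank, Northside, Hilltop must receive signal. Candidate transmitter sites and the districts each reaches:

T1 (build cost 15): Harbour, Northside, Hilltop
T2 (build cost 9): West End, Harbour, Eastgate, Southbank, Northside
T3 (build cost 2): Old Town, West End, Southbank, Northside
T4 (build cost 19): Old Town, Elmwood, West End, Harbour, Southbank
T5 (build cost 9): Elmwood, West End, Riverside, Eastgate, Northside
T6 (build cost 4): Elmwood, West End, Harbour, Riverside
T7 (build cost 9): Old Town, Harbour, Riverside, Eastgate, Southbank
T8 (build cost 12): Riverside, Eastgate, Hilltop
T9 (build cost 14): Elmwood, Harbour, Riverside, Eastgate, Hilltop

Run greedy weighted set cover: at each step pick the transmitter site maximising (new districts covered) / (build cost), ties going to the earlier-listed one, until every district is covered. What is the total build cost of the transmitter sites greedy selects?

18

Pick 1: T3 adds 4 new (Old Town, West End, Southbank, Northside) at build cost 2 (ratio 4/2).
Pick 2: T6 adds 3 new (Elmwood, Harbour, Riverside) at build cost 4 (ratio 3/4).
Pick 3: T8 adds 2 new (Eastgate, Hilltop) at build cost 12 (ratio 2/12).
Greedy total build cost: 2 + 4 + 12 = 18. (The true optimum is 16, so greedy overshoots here.)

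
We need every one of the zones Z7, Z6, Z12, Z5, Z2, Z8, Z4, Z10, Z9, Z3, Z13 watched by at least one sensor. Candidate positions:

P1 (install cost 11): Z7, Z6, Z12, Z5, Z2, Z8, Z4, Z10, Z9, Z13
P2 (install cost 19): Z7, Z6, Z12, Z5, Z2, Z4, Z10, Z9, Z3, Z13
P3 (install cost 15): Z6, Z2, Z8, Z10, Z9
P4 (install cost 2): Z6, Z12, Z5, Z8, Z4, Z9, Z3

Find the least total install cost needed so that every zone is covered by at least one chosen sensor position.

P1, P4 cover every zone at install cost 11 + 2 = 13.
Any cover uses at least 2 sensor positions; among all covering selections none totals below 13.

13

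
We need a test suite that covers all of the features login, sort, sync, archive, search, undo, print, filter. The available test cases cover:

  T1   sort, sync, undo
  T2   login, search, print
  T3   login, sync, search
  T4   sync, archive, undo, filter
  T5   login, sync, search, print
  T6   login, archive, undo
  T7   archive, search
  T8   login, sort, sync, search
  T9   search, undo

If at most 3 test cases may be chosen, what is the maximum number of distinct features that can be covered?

Choosing T1, T2, T4 covers {login, sort, sync, archive, search, undo, print, filter} — 8 features.
That is all 8 features.

8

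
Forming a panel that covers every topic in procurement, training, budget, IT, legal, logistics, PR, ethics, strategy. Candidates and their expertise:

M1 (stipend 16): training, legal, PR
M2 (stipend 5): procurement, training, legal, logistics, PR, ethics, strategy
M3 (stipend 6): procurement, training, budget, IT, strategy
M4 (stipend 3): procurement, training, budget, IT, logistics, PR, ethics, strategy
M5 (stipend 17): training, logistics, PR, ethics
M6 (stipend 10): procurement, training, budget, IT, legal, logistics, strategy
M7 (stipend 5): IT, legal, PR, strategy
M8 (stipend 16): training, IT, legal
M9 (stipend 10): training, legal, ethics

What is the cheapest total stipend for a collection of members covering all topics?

M2, M4 cover every topic at stipend 5 + 3 = 8.
Any cover uses at least 2 members; among all covering selections none totals below 8.

8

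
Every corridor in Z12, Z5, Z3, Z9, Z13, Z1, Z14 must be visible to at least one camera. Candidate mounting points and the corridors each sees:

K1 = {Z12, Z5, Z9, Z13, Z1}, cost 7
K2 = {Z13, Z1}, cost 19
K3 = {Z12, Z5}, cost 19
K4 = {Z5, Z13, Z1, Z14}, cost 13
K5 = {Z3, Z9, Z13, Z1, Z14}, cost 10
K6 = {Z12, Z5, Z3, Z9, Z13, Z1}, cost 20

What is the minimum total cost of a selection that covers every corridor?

K1, K5 cover every corridor at cost 7 + 10 = 17.
Any cover uses at least 2 camera mounts; among all covering selections none totals below 17.

17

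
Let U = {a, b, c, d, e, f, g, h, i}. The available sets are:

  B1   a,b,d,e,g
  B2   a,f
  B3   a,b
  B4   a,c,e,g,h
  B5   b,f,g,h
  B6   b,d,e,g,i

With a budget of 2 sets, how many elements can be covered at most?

Choosing B4, B6 covers {a, b, c, d, e, g, h, i} — 8 elements.
No choice of 2 sets does better; here f is left uncovered.

8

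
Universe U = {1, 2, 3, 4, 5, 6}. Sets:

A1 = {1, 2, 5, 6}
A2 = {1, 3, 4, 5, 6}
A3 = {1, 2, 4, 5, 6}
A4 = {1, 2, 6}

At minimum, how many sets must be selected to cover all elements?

2

A1, A2 together cover {1, 2, 3, 4, 5, 6} — every element.
No single set contains all 6 elements, so 2 is optimal.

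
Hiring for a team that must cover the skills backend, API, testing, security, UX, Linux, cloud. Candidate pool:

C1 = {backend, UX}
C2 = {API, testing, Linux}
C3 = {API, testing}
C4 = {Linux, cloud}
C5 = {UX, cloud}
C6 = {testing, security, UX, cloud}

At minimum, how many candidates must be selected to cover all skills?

3

C1, C2, C6 together cover {backend, API, testing, security, UX, Linux, cloud} — every skill.
No 2 of the 6 candidates cover everything (all 15 pairs fall short), so 3 is minimum.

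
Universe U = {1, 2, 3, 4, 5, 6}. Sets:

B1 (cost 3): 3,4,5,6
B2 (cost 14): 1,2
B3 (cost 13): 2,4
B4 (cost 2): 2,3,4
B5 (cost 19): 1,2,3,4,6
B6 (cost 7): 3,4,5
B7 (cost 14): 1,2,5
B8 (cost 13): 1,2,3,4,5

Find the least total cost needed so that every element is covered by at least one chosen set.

B1, B8 cover every element at cost 3 + 13 = 16.
Any cover uses at least 2 sets; among all covering selections none totals below 16.

16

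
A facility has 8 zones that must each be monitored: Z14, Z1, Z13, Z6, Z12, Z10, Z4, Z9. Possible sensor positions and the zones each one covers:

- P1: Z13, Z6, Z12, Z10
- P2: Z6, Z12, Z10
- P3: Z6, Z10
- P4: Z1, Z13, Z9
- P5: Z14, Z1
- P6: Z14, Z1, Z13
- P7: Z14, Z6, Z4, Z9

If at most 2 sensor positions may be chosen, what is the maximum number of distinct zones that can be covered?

7

Choosing P1, P7 covers {Z14, Z13, Z6, Z12, Z10, Z4, Z9} — 7 zones.
No choice of 2 sensor positions does better; here Z1 is left uncovered.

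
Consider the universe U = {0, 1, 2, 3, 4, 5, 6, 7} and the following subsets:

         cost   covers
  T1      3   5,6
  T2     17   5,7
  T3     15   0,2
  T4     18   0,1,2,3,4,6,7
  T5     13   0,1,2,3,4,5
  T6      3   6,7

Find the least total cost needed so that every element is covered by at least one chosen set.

T5, T6 cover every element at cost 13 + 3 = 16.
Any cover uses at least 2 sets; among all covering selections none totals below 16.
Greedy by coverage-per-cost would pick T1, T5, T6 for 19 — worse than the optimum 16.

16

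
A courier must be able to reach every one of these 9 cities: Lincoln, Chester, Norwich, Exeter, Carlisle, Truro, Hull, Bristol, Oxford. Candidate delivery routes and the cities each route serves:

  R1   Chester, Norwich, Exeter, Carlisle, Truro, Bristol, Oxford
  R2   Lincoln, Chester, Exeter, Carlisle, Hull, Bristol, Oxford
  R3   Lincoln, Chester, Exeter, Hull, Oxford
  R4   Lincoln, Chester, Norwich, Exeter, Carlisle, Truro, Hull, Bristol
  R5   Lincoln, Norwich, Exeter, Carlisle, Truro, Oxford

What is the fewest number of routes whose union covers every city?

R1, R2 together cover {Lincoln, Chester, Norwich, Exeter, Carlisle, Truro, Hull, Bristol, Oxford} — every city.
No single route contains all 9 cities, so 2 is optimal.

2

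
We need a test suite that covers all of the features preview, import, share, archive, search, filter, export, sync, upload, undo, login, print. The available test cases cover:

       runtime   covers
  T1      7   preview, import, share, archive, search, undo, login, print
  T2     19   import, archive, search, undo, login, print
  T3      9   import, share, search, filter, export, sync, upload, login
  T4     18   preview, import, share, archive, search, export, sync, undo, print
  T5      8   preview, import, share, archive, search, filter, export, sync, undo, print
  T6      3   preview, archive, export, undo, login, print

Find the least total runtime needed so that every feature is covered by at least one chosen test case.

12

T3, T6 cover every feature at runtime 9 + 3 = 12.
Any cover uses at least 2 test cases; among all covering selections none totals below 12.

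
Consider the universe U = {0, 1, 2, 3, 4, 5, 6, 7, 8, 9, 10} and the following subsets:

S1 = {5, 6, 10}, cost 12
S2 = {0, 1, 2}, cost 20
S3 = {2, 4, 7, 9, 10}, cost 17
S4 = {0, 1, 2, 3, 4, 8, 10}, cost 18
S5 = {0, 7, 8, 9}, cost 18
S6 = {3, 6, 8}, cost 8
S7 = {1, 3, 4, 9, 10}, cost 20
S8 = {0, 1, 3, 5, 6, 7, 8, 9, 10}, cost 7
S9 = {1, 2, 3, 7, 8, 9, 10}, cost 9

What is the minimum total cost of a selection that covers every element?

24

S3, S8 cover every element at cost 17 + 7 = 24.
Any cover uses at least 2 sets; among all covering selections none totals below 24.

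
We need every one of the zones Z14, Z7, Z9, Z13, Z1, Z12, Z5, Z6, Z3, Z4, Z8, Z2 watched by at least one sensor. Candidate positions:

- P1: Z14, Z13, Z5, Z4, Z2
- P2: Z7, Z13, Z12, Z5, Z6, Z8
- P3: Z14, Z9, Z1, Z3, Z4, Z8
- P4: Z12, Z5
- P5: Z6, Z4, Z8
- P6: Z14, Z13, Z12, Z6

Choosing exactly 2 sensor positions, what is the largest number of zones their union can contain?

11

Choosing P2, P3 covers {Z14, Z7, Z9, Z13, Z1, Z12, Z5, Z6, Z3, Z4, Z8} — 11 zones.
No choice of 2 sensor positions does better; here Z2 is left uncovered.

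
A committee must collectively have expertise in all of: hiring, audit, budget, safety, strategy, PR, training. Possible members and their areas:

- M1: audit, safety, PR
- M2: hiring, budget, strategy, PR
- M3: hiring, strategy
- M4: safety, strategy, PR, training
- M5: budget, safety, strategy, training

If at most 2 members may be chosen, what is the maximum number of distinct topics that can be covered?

6

Choosing M1, M2 covers {hiring, audit, budget, safety, strategy, PR} — 6 topics.
No choice of 2 members does better; here training is left uncovered.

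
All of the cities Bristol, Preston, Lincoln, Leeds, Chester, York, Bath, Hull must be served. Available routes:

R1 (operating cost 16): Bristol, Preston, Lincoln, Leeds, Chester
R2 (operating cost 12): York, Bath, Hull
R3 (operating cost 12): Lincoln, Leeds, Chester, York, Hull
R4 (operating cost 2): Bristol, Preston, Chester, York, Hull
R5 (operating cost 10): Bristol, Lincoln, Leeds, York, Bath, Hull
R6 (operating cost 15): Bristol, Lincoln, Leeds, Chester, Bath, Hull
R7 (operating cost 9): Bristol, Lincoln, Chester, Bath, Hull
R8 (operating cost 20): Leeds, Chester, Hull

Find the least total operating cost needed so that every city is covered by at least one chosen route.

R4, R5 cover every city at operating cost 2 + 10 = 12.
Any cover uses at least 2 routes; among all covering selections none totals below 12.

12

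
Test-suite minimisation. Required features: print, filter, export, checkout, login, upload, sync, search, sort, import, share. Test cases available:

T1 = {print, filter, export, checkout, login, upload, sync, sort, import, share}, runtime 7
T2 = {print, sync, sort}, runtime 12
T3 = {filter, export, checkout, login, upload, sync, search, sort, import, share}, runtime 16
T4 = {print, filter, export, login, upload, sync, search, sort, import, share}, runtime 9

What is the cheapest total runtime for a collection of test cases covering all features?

16

T1, T4 cover every feature at runtime 7 + 9 = 16.
Any cover uses at least 2 test cases; among all covering selections none totals below 16.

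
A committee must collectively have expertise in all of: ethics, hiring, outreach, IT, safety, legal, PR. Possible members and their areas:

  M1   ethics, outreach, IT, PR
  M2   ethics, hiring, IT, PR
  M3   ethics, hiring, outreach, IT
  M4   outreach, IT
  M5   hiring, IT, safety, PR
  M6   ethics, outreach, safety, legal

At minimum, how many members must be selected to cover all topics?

2

M2, M6 together cover {ethics, hiring, outreach, IT, safety, legal, PR} — every topic.
No single member contains all 7 topics, so 2 is optimal.
Greedy (largest uncovered first) would take M1, M5, M6 — 3 members — but 2 suffice.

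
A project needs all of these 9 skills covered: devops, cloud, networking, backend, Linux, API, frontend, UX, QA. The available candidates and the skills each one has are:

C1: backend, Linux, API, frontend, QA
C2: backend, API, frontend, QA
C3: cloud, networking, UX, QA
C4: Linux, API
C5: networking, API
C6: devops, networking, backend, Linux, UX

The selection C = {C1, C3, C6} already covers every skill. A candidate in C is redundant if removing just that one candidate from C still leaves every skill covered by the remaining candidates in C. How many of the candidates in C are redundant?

Drop C1: API, frontend uncovered — not redundant.
Drop C3: cloud uncovered — not redundant.
Drop C6: devops uncovered — not redundant.
None of the candidates in C is redundant.

0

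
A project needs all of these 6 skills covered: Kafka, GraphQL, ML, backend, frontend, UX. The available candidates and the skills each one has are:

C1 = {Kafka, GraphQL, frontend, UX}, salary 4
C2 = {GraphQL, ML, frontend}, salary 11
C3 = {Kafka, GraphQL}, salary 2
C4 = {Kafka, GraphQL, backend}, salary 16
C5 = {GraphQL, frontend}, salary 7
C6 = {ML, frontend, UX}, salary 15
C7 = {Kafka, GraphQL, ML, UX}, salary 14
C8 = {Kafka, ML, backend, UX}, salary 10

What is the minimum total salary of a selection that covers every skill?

C1, C8 cover every skill at salary 4 + 10 = 14.
Any cover uses at least 2 candidates; among all covering selections none totals below 14.

14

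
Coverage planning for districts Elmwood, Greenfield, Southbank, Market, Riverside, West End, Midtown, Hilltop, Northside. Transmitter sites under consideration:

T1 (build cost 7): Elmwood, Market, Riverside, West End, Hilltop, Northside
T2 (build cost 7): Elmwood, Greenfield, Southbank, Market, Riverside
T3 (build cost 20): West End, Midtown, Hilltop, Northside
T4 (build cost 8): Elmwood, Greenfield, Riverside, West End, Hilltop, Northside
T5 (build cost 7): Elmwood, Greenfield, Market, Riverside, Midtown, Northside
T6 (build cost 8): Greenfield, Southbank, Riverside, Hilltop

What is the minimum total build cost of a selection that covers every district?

T1, T2, T5 cover every district at build cost 7 + 7 + 7 = 21.
Any cover uses at least 2 transmitter sites; among all covering selections none totals below 21.

21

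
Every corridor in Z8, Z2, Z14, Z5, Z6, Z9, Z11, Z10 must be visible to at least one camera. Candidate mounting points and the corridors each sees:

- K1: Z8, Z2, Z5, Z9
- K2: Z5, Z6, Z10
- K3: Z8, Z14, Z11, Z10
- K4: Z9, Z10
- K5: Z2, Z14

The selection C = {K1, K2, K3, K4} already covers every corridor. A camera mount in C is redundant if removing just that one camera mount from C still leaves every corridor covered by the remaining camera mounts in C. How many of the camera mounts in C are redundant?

Drop K1: Z2 uncovered — not redundant.
Drop K2: Z6 uncovered — not redundant.
Drop K3: Z14, Z11 uncovered — not redundant.
Drop K4: the rest still cover every corridor — redundant.
1 redundant: K4.

1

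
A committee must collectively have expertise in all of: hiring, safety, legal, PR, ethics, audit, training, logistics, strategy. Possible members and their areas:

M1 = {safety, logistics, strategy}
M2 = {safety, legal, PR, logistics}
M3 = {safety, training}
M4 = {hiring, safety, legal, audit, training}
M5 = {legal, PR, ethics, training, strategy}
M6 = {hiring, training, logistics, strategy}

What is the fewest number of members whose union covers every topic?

M1, M4, M5 together cover {hiring, safety, legal, PR, ethics, audit, training, logistics, strategy} — every topic.
No 2 of the 6 members cover everything (all 15 pairs fall short), so 3 is minimum.

3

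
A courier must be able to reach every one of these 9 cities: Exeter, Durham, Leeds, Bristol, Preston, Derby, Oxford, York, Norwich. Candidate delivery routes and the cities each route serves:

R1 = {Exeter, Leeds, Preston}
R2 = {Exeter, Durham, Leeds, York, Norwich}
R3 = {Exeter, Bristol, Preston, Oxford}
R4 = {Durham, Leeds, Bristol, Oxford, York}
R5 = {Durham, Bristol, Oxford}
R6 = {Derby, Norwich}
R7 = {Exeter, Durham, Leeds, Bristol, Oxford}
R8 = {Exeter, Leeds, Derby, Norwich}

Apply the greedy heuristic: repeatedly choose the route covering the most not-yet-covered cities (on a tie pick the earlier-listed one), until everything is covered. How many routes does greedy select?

Pick 1: R2 covers 5 new cities (Exeter, Durham, Leeds, York, Norwich).
Pick 2: R3 covers 3 new cities (Bristol, Preston, Oxford).
Pick 3: R6 covers 1 new cities (Derby).
Greedy uses 3 routes.

3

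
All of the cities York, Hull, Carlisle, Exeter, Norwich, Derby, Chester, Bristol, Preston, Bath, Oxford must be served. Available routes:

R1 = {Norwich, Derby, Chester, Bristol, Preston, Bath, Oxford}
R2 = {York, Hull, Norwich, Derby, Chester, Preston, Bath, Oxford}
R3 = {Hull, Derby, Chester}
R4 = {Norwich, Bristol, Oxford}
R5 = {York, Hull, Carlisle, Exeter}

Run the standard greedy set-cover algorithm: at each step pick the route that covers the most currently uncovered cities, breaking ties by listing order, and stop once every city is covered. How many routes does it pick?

3

Pick 1: R2 covers 8 new cities (York, Hull, Norwich, Derby, Chester, Preston, Bath, Oxford).
Pick 2: R5 covers 2 new cities (Carlisle, Exeter).
Pick 3: R1 covers 1 new cities (Bristol).
Greedy uses 3 routes. (The true minimum is 2.)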